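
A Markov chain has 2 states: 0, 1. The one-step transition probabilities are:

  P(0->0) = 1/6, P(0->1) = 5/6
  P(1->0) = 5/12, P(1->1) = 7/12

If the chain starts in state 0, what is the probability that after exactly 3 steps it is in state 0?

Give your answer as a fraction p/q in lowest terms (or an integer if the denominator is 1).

Computing P^3 by repeated multiplication:
P^1 =
  0: [1/6, 5/6]
  1: [5/12, 7/12]
P^2 =
  0: [3/8, 5/8]
  1: [5/16, 11/16]
P^3 =
  0: [31/96, 65/96]
  1: [65/192, 127/192]

(P^3)[0 -> 0] = 31/96

Answer: 31/96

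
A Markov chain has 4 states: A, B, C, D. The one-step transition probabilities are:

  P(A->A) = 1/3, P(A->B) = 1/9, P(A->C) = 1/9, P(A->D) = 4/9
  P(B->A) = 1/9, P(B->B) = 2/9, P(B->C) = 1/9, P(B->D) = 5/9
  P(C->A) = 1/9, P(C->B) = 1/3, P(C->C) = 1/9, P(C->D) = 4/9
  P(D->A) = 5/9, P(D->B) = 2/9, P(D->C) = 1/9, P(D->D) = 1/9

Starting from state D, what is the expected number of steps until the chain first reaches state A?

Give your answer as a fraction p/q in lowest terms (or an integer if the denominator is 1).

Answer: 729/293

Derivation:
Let h_i = expected steps to first reach A from state i.
Boundary: h_A = 0.
First-step equations for the other states:
  h_B = 1 + 1/9*h_A + 2/9*h_B + 1/9*h_C + 5/9*h_D
  h_C = 1 + 1/9*h_A + 1/3*h_B + 1/9*h_C + 4/9*h_D
  h_D = 1 + 5/9*h_A + 2/9*h_B + 1/9*h_C + 1/9*h_D

Substituting h_A = 0 and rearranging gives the linear system (I - Q) h = 1:
  [7/9, -1/9, -5/9] . (h_B, h_C, h_D) = 1
  [-1/3, 8/9, -4/9] . (h_B, h_C, h_D) = 1
  [-2/9, -1/9, 8/9] . (h_B, h_C, h_D) = 1

Solving yields:
  h_B = 1053/293
  h_C = 1089/293
  h_D = 729/293

Starting state is D, so the expected hitting time is h_D = 729/293.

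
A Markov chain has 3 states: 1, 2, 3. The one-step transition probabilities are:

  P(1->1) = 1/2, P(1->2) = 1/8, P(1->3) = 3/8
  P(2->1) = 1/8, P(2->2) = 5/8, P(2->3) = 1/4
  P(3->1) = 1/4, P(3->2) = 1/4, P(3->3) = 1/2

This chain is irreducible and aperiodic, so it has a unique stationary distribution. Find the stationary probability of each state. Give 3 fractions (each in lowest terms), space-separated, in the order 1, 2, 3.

The stationary distribution satisfies pi = pi * P, i.e.:
  pi_1 = 1/2*pi_1 + 1/8*pi_2 + 1/4*pi_3
  pi_2 = 1/8*pi_1 + 5/8*pi_2 + 1/4*pi_3
  pi_3 = 3/8*pi_1 + 1/4*pi_2 + 1/2*pi_3
with normalization: pi_1 + pi_2 + pi_3 = 1.

Using the first 2 balance equations plus normalization, the linear system A*pi = b is:
  [-1/2, 1/8, 1/4] . pi = 0
  [1/8, -3/8, 1/4] . pi = 0
  [1, 1, 1] . pi = 1

Solving yields:
  pi_1 = 8/29
  pi_2 = 10/29
  pi_3 = 11/29

Verification (pi * P):
  8/29*1/2 + 10/29*1/8 + 11/29*1/4 = 8/29 = pi_1  (ok)
  8/29*1/8 + 10/29*5/8 + 11/29*1/4 = 10/29 = pi_2  (ok)
  8/29*3/8 + 10/29*1/4 + 11/29*1/2 = 11/29 = pi_3  (ok)

Answer: 8/29 10/29 11/29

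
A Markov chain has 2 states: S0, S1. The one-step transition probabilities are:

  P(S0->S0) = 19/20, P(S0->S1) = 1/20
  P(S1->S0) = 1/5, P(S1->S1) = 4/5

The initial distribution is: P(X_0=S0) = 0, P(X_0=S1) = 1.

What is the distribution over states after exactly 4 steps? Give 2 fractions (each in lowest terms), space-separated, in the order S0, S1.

Answer: 35/64 29/64

Derivation:
Propagating the distribution step by step (d_{t+1} = d_t * P):
d_0 = (S0=0, S1=1)
  d_1[S0] = 0*19/20 + 1*1/5 = 1/5
  d_1[S1] = 0*1/20 + 1*4/5 = 4/5
d_1 = (S0=1/5, S1=4/5)
  d_2[S0] = 1/5*19/20 + 4/5*1/5 = 7/20
  d_2[S1] = 1/5*1/20 + 4/5*4/5 = 13/20
d_2 = (S0=7/20, S1=13/20)
  d_3[S0] = 7/20*19/20 + 13/20*1/5 = 37/80
  d_3[S1] = 7/20*1/20 + 13/20*4/5 = 43/80
d_3 = (S0=37/80, S1=43/80)
  d_4[S0] = 37/80*19/20 + 43/80*1/5 = 35/64
  d_4[S1] = 37/80*1/20 + 43/80*4/5 = 29/64
d_4 = (S0=35/64, S1=29/64)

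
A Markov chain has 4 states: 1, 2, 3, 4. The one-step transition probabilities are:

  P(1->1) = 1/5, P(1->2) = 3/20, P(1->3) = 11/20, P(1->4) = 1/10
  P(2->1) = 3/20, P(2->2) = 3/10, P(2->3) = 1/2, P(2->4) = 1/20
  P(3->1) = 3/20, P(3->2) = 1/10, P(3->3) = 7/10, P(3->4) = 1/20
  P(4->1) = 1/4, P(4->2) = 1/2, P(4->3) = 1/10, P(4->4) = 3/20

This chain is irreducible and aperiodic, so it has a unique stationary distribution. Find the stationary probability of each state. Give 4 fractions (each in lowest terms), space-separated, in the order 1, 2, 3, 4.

Answer: 14/85 57/340 41/68 11/170

Derivation:
The stationary distribution satisfies pi = pi * P, i.e.:
  pi_1 = 1/5*pi_1 + 3/20*pi_2 + 3/20*pi_3 + 1/4*pi_4
  pi_2 = 3/20*pi_1 + 3/10*pi_2 + 1/10*pi_3 + 1/2*pi_4
  pi_3 = 11/20*pi_1 + 1/2*pi_2 + 7/10*pi_3 + 1/10*pi_4
  pi_4 = 1/10*pi_1 + 1/20*pi_2 + 1/20*pi_3 + 3/20*pi_4
with normalization: pi_1 + pi_2 + pi_3 + pi_4 = 1.

Using the first 3 balance equations plus normalization, the linear system A*pi = b is:
  [-4/5, 3/20, 3/20, 1/4] . pi = 0
  [3/20, -7/10, 1/10, 1/2] . pi = 0
  [11/20, 1/2, -3/10, 1/10] . pi = 0
  [1, 1, 1, 1] . pi = 1

Solving yields:
  pi_1 = 14/85
  pi_2 = 57/340
  pi_3 = 41/68
  pi_4 = 11/170

Verification (pi * P):
  14/85*1/5 + 57/340*3/20 + 41/68*3/20 + 11/170*1/4 = 14/85 = pi_1  (ok)
  14/85*3/20 + 57/340*3/10 + 41/68*1/10 + 11/170*1/2 = 57/340 = pi_2  (ok)
  14/85*11/20 + 57/340*1/2 + 41/68*7/10 + 11/170*1/10 = 41/68 = pi_3  (ok)
  14/85*1/10 + 57/340*1/20 + 41/68*1/20 + 11/170*3/20 = 11/170 = pi_4  (ok)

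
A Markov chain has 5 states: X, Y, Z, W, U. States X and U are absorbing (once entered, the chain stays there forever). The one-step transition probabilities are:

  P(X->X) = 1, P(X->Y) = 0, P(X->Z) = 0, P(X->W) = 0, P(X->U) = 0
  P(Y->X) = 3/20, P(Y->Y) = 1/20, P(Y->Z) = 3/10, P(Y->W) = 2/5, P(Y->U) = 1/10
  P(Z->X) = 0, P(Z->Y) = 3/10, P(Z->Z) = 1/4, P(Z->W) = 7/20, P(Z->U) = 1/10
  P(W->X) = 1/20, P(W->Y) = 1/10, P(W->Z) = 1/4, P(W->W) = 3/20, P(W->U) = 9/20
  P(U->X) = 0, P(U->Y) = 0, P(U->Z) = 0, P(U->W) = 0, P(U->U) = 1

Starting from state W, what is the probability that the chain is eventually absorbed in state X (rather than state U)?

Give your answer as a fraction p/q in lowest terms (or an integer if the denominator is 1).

Let a_i = P(absorbed in X | start in state i).
Boundary conditions: a_X = 1, a_U = 0.
For each transient state i, a_i = sum_j P(i->j) * a_j:
  a_Y = 3/20*a_X + 1/20*a_Y + 3/10*a_Z + 2/5*a_W + 1/10*a_U
  a_Z = 0*a_X + 3/10*a_Y + 1/4*a_Z + 7/20*a_W + 1/10*a_U
  a_W = 1/20*a_X + 1/10*a_Y + 1/4*a_Z + 3/20*a_W + 9/20*a_U

Substituting a_X = 1 and a_U = 0, rearrange to (I - Q) a = r where r[i] = P(i -> X):
  [19/20, -3/10, -2/5] . (a_Y, a_Z, a_W) = 3/20
  [-3/10, 3/4, -7/20] . (a_Y, a_Z, a_W) = 0
  [-1/10, -1/4, 17/20] . (a_Y, a_Z, a_W) = 1/20

Solving yields:
  a_Y = 411/1502
  a_Z = 529/3004
  a_W = 429/3004

Starting state is W, so the absorption probability is a_W = 429/3004.

Answer: 429/3004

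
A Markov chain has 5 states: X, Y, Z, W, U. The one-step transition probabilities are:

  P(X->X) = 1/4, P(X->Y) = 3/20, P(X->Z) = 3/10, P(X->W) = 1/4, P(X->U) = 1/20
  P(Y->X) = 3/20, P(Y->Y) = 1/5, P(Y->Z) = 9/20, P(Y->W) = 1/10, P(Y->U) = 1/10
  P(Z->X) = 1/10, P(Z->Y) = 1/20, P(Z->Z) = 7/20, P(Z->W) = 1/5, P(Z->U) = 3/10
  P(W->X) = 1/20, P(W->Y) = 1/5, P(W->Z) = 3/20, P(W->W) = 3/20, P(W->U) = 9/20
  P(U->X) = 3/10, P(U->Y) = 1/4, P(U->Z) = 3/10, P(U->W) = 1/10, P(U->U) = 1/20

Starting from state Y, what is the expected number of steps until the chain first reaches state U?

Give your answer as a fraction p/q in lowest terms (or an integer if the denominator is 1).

Answer: 38925/8554

Derivation:
Let h_i = expected steps to first reach U from state i.
Boundary: h_U = 0.
First-step equations for the other states:
  h_X = 1 + 1/4*h_X + 3/20*h_Y + 3/10*h_Z + 1/4*h_W + 1/20*h_U
  h_Y = 1 + 3/20*h_X + 1/5*h_Y + 9/20*h_Z + 1/10*h_W + 1/10*h_U
  h_Z = 1 + 1/10*h_X + 1/20*h_Y + 7/20*h_Z + 1/5*h_W + 3/10*h_U
  h_W = 1 + 1/20*h_X + 1/5*h_Y + 3/20*h_Z + 3/20*h_W + 9/20*h_U

Substituting h_U = 0 and rearranging gives the linear system (I - Q) h = 1:
  [3/4, -3/20, -3/10, -1/4] . (h_X, h_Y, h_Z, h_W) = 1
  [-3/20, 4/5, -9/20, -1/10] . (h_X, h_Y, h_Z, h_W) = 1
  [-1/10, -1/20, 13/20, -1/5] . (h_X, h_Y, h_Z, h_W) = 1
  [-1/20, -1/5, -3/20, 17/20] . (h_X, h_Y, h_Z, h_W) = 1

Solving yields:
  h_X = 40475/8554
  h_Y = 38925/8554
  h_Z = 4385/1222
  h_W = 1930/611

Starting state is Y, so the expected hitting time is h_Y = 38925/8554.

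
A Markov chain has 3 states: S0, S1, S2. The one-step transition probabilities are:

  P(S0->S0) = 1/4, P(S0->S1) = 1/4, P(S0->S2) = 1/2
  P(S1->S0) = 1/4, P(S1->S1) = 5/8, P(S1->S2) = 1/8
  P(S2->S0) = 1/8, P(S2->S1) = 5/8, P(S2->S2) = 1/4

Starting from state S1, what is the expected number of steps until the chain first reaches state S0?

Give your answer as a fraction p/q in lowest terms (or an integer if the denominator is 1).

Answer: 56/13

Derivation:
Let h_i = expected steps to first reach S0 from state i.
Boundary: h_S0 = 0.
First-step equations for the other states:
  h_S1 = 1 + 1/4*h_S0 + 5/8*h_S1 + 1/8*h_S2
  h_S2 = 1 + 1/8*h_S0 + 5/8*h_S1 + 1/4*h_S2

Substituting h_S0 = 0 and rearranging gives the linear system (I - Q) h = 1:
  [3/8, -1/8] . (h_S1, h_S2) = 1
  [-5/8, 3/4] . (h_S1, h_S2) = 1

Solving yields:
  h_S1 = 56/13
  h_S2 = 64/13

Starting state is S1, so the expected hitting time is h_S1 = 56/13.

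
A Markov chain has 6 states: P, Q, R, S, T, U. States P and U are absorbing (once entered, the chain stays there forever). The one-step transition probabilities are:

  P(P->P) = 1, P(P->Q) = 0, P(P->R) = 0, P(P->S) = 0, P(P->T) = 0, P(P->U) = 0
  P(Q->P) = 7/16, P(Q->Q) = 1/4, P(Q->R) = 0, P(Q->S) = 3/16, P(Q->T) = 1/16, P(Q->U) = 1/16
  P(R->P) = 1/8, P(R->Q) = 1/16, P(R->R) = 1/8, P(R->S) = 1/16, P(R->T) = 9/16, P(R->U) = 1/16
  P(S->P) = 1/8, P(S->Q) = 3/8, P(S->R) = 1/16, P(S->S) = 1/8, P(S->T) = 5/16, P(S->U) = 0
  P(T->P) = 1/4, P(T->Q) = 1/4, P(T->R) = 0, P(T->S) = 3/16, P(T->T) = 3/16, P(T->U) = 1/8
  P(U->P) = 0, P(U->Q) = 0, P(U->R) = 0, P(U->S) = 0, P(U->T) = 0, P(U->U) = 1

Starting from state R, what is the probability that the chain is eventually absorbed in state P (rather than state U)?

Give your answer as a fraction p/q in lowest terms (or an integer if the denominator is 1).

Let a_i = P(absorbed in P | start in state i).
Boundary conditions: a_P = 1, a_U = 0.
For each transient state i, a_i = sum_j P(i->j) * a_j:
  a_Q = 7/16*a_P + 1/4*a_Q + 0*a_R + 3/16*a_S + 1/16*a_T + 1/16*a_U
  a_R = 1/8*a_P + 1/16*a_Q + 1/8*a_R + 1/16*a_S + 9/16*a_T + 1/16*a_U
  a_S = 1/8*a_P + 3/8*a_Q + 1/16*a_R + 1/8*a_S + 5/16*a_T + 0*a_U
  a_T = 1/4*a_P + 1/4*a_Q + 0*a_R + 3/16*a_S + 3/16*a_T + 1/8*a_U

Substituting a_P = 1 and a_U = 0, rearrange to (I - Q) a = r where r[i] = P(i -> P):
  [3/4, 0, -3/16, -1/16] . (a_Q, a_R, a_S, a_T) = 7/16
  [-1/16, 7/8, -1/16, -9/16] . (a_Q, a_R, a_S, a_T) = 1/8
  [-3/8, -1/16, 7/8, -5/16] . (a_Q, a_R, a_S, a_T) = 1/8
  [-1/4, 0, -3/16, 13/16] . (a_Q, a_R, a_S, a_T) = 1/4

Solving yields:
  a_Q = 3179/3713
  a_R = 5607/7426
  a_S = 6213/7426
  a_T = 5675/7426

Starting state is R, so the absorption probability is a_R = 5607/7426.

Answer: 5607/7426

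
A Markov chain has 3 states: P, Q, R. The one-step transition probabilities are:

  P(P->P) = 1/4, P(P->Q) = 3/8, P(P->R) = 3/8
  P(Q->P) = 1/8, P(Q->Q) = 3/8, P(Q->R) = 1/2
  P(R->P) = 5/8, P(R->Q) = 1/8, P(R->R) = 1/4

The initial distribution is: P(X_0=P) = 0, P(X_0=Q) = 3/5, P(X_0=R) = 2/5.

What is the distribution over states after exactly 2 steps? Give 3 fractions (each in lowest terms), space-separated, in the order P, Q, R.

Answer: 117/320 11/40 23/64

Derivation:
Propagating the distribution step by step (d_{t+1} = d_t * P):
d_0 = (P=0, Q=3/5, R=2/5)
  d_1[P] = 0*1/4 + 3/5*1/8 + 2/5*5/8 = 13/40
  d_1[Q] = 0*3/8 + 3/5*3/8 + 2/5*1/8 = 11/40
  d_1[R] = 0*3/8 + 3/5*1/2 + 2/5*1/4 = 2/5
d_1 = (P=13/40, Q=11/40, R=2/5)
  d_2[P] = 13/40*1/4 + 11/40*1/8 + 2/5*5/8 = 117/320
  d_2[Q] = 13/40*3/8 + 11/40*3/8 + 2/5*1/8 = 11/40
  d_2[R] = 13/40*3/8 + 11/40*1/2 + 2/5*1/4 = 23/64
d_2 = (P=117/320, Q=11/40, R=23/64)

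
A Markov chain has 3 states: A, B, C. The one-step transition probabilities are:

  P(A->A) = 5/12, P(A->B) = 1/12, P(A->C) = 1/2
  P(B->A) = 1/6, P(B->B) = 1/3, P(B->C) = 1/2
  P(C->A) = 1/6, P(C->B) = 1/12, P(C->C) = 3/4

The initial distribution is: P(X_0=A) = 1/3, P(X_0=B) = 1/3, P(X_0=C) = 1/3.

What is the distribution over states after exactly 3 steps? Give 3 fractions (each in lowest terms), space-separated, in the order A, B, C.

Propagating the distribution step by step (d_{t+1} = d_t * P):
d_0 = (A=1/3, B=1/3, C=1/3)
  d_1[A] = 1/3*5/12 + 1/3*1/6 + 1/3*1/6 = 1/4
  d_1[B] = 1/3*1/12 + 1/3*1/3 + 1/3*1/12 = 1/6
  d_1[C] = 1/3*1/2 + 1/3*1/2 + 1/3*3/4 = 7/12
d_1 = (A=1/4, B=1/6, C=7/12)
  d_2[A] = 1/4*5/12 + 1/6*1/6 + 7/12*1/6 = 11/48
  d_2[B] = 1/4*1/12 + 1/6*1/3 + 7/12*1/12 = 1/8
  d_2[C] = 1/4*1/2 + 1/6*1/2 + 7/12*3/4 = 31/48
d_2 = (A=11/48, B=1/8, C=31/48)
  d_3[A] = 11/48*5/12 + 1/8*1/6 + 31/48*1/6 = 43/192
  d_3[B] = 11/48*1/12 + 1/8*1/3 + 31/48*1/12 = 11/96
  d_3[C] = 11/48*1/2 + 1/8*1/2 + 31/48*3/4 = 127/192
d_3 = (A=43/192, B=11/96, C=127/192)

Answer: 43/192 11/96 127/192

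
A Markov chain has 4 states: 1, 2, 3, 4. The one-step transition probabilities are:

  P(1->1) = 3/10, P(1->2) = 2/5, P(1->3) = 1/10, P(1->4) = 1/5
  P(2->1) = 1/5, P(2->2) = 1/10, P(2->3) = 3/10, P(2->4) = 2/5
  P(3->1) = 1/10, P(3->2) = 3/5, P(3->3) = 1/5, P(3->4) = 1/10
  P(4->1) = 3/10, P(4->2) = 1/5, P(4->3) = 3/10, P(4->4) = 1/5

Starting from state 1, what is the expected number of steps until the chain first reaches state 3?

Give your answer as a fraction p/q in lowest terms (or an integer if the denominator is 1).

Answer: 670/137

Derivation:
Let h_i = expected steps to first reach 3 from state i.
Boundary: h_3 = 0.
First-step equations for the other states:
  h_1 = 1 + 3/10*h_1 + 2/5*h_2 + 1/10*h_3 + 1/5*h_4
  h_2 = 1 + 1/5*h_1 + 1/10*h_2 + 3/10*h_3 + 2/5*h_4
  h_4 = 1 + 3/10*h_1 + 1/5*h_2 + 3/10*h_3 + 1/5*h_4

Substituting h_3 = 0 and rearranging gives the linear system (I - Q) h = 1:
  [7/10, -2/5, -1/5] . (h_1, h_2, h_4) = 1
  [-1/5, 9/10, -2/5] . (h_1, h_2, h_4) = 1
  [-3/10, -1/5, 4/5] . (h_1, h_2, h_4) = 1

Solving yields:
  h_1 = 670/137
  h_2 = 550/137
  h_4 = 560/137

Starting state is 1, so the expected hitting time is h_1 = 670/137.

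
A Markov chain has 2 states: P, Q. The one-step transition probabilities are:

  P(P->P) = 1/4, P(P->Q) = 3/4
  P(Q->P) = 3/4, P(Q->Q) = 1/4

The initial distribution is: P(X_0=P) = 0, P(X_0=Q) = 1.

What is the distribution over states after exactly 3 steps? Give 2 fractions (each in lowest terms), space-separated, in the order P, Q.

Answer: 9/16 7/16

Derivation:
Propagating the distribution step by step (d_{t+1} = d_t * P):
d_0 = (P=0, Q=1)
  d_1[P] = 0*1/4 + 1*3/4 = 3/4
  d_1[Q] = 0*3/4 + 1*1/4 = 1/4
d_1 = (P=3/4, Q=1/4)
  d_2[P] = 3/4*1/4 + 1/4*3/4 = 3/8
  d_2[Q] = 3/4*3/4 + 1/4*1/4 = 5/8
d_2 = (P=3/8, Q=5/8)
  d_3[P] = 3/8*1/4 + 5/8*3/4 = 9/16
  d_3[Q] = 3/8*3/4 + 5/8*1/4 = 7/16
d_3 = (P=9/16, Q=7/16)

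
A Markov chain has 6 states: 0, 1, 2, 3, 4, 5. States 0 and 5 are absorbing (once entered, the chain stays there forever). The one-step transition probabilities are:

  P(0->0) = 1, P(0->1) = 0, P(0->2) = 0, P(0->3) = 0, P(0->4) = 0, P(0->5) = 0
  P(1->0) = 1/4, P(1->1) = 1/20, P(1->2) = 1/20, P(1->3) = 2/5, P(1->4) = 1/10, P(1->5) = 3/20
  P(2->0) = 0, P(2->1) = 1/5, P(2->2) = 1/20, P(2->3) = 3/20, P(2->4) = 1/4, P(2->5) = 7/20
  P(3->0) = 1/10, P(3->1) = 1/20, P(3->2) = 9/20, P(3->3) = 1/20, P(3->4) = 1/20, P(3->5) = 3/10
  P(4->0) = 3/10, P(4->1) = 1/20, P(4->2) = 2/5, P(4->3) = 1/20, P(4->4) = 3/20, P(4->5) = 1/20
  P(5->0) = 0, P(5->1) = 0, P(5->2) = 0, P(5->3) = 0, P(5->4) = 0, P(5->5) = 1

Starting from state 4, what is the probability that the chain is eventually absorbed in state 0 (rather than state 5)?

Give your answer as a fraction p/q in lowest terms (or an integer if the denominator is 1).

Let a_i = P(absorbed in 0 | start in state i).
Boundary conditions: a_0 = 1, a_5 = 0.
For each transient state i, a_i = sum_j P(i->j) * a_j:
  a_1 = 1/4*a_0 + 1/20*a_1 + 1/20*a_2 + 2/5*a_3 + 1/10*a_4 + 3/20*a_5
  a_2 = 0*a_0 + 1/5*a_1 + 1/20*a_2 + 3/20*a_3 + 1/4*a_4 + 7/20*a_5
  a_3 = 1/10*a_0 + 1/20*a_1 + 9/20*a_2 + 1/20*a_3 + 1/20*a_4 + 3/10*a_5
  a_4 = 3/10*a_0 + 1/20*a_1 + 2/5*a_2 + 1/20*a_3 + 3/20*a_4 + 1/20*a_5

Substituting a_0 = 1 and a_5 = 0, rearrange to (I - Q) a = r where r[i] = P(i -> 0):
  [19/20, -1/20, -2/5, -1/10] . (a_1, a_2, a_3, a_4) = 1/4
  [-1/5, 19/20, -3/20, -1/4] . (a_1, a_2, a_3, a_4) = 0
  [-1/20, -9/20, 19/20, -1/20] . (a_1, a_2, a_3, a_4) = 1/10
  [-1/20, -2/5, -1/20, 17/20] . (a_1, a_2, a_3, a_4) = 3/10

Solving yields:
  a_1 = 6105/13393
  a_2 = 11291/40179
  a_3 = 23321/80358
  a_4 = 42515/80358

Starting state is 4, so the absorption probability is a_4 = 42515/80358.

Answer: 42515/80358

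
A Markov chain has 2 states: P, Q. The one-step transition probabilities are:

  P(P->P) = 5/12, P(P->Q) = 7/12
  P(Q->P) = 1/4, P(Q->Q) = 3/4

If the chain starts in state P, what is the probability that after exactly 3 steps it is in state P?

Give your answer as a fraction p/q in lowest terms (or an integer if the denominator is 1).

Answer: 131/432

Derivation:
Computing P^3 by repeated multiplication:
P^1 =
  P: [5/12, 7/12]
  Q: [1/4, 3/4]
P^2 =
  P: [23/72, 49/72]
  Q: [7/24, 17/24]
P^3 =
  P: [131/432, 301/432]
  Q: [43/144, 101/144]

(P^3)[P -> P] = 131/432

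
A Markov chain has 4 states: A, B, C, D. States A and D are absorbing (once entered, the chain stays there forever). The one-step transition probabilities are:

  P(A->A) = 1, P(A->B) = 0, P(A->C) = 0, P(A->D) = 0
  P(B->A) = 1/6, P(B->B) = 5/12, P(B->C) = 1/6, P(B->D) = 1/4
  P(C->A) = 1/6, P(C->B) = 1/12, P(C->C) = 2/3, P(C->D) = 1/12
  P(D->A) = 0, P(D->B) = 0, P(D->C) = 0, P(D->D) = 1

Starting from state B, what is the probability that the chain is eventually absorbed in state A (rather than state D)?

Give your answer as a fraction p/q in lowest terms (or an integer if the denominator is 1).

Let a_i = P(absorbed in A | start in state i).
Boundary conditions: a_A = 1, a_D = 0.
For each transient state i, a_i = sum_j P(i->j) * a_j:
  a_B = 1/6*a_A + 5/12*a_B + 1/6*a_C + 1/4*a_D
  a_C = 1/6*a_A + 1/12*a_B + 2/3*a_C + 1/12*a_D

Substituting a_A = 1 and a_D = 0, rearrange to (I - Q) a = r where r[i] = P(i -> A):
  [7/12, -1/6] . (a_B, a_C) = 1/6
  [-1/12, 1/3] . (a_B, a_C) = 1/6

Solving yields:
  a_B = 6/13
  a_C = 8/13

Starting state is B, so the absorption probability is a_B = 6/13.

Answer: 6/13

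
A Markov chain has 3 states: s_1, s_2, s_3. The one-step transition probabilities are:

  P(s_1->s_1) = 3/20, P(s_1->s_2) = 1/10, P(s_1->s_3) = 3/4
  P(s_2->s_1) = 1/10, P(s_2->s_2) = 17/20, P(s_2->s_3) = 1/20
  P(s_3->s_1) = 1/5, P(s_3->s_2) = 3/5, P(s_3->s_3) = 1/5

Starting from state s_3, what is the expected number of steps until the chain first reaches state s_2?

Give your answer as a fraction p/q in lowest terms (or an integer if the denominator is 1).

Let h_i = expected steps to first reach s_2 from state i.
Boundary: h_s_2 = 0.
First-step equations for the other states:
  h_s_1 = 1 + 3/20*h_s_1 + 1/10*h_s_2 + 3/4*h_s_3
  h_s_3 = 1 + 1/5*h_s_1 + 3/5*h_s_2 + 1/5*h_s_3

Substituting h_s_2 = 0 and rearranging gives the linear system (I - Q) h = 1:
  [17/20, -3/4] . (h_s_1, h_s_3) = 1
  [-1/5, 4/5] . (h_s_1, h_s_3) = 1

Solving yields:
  h_s_1 = 155/53
  h_s_3 = 105/53

Starting state is s_3, so the expected hitting time is h_s_3 = 105/53.

Answer: 105/53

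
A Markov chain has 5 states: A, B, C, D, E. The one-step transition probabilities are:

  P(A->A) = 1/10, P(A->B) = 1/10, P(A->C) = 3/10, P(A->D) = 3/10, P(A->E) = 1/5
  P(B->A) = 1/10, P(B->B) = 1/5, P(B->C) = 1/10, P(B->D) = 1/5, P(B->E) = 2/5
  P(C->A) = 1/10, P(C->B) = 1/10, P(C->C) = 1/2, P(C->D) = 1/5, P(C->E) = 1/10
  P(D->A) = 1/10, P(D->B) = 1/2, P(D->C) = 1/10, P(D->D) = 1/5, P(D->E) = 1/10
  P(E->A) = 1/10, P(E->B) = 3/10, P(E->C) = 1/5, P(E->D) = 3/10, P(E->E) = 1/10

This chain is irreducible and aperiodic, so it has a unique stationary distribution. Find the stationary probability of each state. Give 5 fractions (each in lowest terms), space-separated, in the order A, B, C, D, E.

The stationary distribution satisfies pi = pi * P, i.e.:
  pi_A = 1/10*pi_A + 1/10*pi_B + 1/10*pi_C + 1/10*pi_D + 1/10*pi_E
  pi_B = 1/10*pi_A + 1/5*pi_B + 1/10*pi_C + 1/2*pi_D + 3/10*pi_E
  pi_C = 3/10*pi_A + 1/10*pi_B + 1/2*pi_C + 1/10*pi_D + 1/5*pi_E
  pi_D = 3/10*pi_A + 1/5*pi_B + 1/5*pi_C + 1/5*pi_D + 3/10*pi_E
  pi_E = 1/5*pi_A + 2/5*pi_B + 1/10*pi_C + 1/10*pi_D + 1/10*pi_E
with normalization: pi_A + pi_B + pi_C + pi_D + pi_E = 1.

Using the first 4 balance equations plus normalization, the linear system A*pi = b is:
  [-9/10, 1/10, 1/10, 1/10, 1/10] . pi = 0
  [1/10, -4/5, 1/10, 1/2, 3/10] . pi = 0
  [3/10, 1/10, -1/2, 1/10, 1/5] . pi = 0
  [3/10, 1/5, 1/5, -4/5, 3/10] . pi = 0
  [1, 1, 1, 1, 1] . pi = 1

Solving yields:
  pi_A = 1/10
  pi_B = 263/1035
  pi_C = 1913/8280
  pi_D = 631/2760
  pi_E = 257/1380

Verification (pi * P):
  1/10*1/10 + 263/1035*1/10 + 1913/8280*1/10 + 631/2760*1/10 + 257/1380*1/10 = 1/10 = pi_A  (ok)
  1/10*1/10 + 263/1035*1/5 + 1913/8280*1/10 + 631/2760*1/2 + 257/1380*3/10 = 263/1035 = pi_B  (ok)
  1/10*3/10 + 263/1035*1/10 + 1913/8280*1/2 + 631/2760*1/10 + 257/1380*1/5 = 1913/8280 = pi_C  (ok)
  1/10*3/10 + 263/1035*1/5 + 1913/8280*1/5 + 631/2760*1/5 + 257/1380*3/10 = 631/2760 = pi_D  (ok)
  1/10*1/5 + 263/1035*2/5 + 1913/8280*1/10 + 631/2760*1/10 + 257/1380*1/10 = 257/1380 = pi_E  (ok)

Answer: 1/10 263/1035 1913/8280 631/2760 257/1380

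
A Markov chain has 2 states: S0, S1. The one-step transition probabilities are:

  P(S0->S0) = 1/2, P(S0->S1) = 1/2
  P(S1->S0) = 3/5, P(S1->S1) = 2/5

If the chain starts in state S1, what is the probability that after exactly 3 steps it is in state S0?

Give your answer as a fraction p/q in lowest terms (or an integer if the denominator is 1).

Answer: 273/500

Derivation:
Computing P^3 by repeated multiplication:
P^1 =
  S0: [1/2, 1/2]
  S1: [3/5, 2/5]
P^2 =
  S0: [11/20, 9/20]
  S1: [27/50, 23/50]
P^3 =
  S0: [109/200, 91/200]
  S1: [273/500, 227/500]

(P^3)[S1 -> S0] = 273/500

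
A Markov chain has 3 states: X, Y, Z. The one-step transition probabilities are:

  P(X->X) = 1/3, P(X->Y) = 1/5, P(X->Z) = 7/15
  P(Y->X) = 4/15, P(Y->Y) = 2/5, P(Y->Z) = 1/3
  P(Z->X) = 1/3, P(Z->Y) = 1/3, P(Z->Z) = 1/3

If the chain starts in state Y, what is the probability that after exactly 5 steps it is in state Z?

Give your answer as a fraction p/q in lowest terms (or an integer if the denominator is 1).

Computing P^5 by repeated multiplication:
P^1 =
  X: [1/3, 1/5, 7/15]
  Y: [4/15, 2/5, 1/3]
  Z: [1/3, 1/3, 1/3]
P^2 =
  X: [8/25, 68/225, 17/45]
  Y: [23/75, 73/225, 83/225]
  Z: [14/45, 14/45, 17/45]
P^3 =
  X: [1057/3375, 1049/3375, 47/125]
  Y: [1052/3375, 212/675, 421/1125]
  Z: [211/675, 211/675, 253/675]
P^4 =
  X: [15826/50625, 1054/3375, 18989/50625]
  Y: [3163/10125, 1759/5625, 18979/50625]
  Z: [3164/10125, 3164/10125, 3797/10125]
P^5 =
  X: [15821/50625, 237283/759375, 284777/759375]
  Y: [26366/84375, 237326/759375, 56951/151875]
  Z: [47461/151875, 47461/151875, 56953/151875]

(P^5)[Y -> Z] = 56951/151875

Answer: 56951/151875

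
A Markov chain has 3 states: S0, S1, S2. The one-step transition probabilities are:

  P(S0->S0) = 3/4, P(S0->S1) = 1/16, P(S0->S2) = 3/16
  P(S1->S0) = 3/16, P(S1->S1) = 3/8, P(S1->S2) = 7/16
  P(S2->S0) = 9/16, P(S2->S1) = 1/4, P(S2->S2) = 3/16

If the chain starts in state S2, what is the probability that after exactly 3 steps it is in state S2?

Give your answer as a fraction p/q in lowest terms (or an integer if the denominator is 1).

Answer: 237/1024

Derivation:
Computing P^3 by repeated multiplication:
P^1 =
  S0: [3/4, 1/16, 3/16]
  S1: [3/16, 3/8, 7/16]
  S2: [9/16, 1/4, 3/16]
P^2 =
  S0: [87/128, 15/128, 13/64]
  S1: [117/256, 67/256, 9/32]
  S2: [147/256, 45/256, 1/4]
P^3 =
  S0: [1323/2048, 281/2048, 111/512]
  S1: [2253/4096, 807/4096, 259/1024]
  S2: [2475/4096, 673/4096, 237/1024]

(P^3)[S2 -> S2] = 237/1024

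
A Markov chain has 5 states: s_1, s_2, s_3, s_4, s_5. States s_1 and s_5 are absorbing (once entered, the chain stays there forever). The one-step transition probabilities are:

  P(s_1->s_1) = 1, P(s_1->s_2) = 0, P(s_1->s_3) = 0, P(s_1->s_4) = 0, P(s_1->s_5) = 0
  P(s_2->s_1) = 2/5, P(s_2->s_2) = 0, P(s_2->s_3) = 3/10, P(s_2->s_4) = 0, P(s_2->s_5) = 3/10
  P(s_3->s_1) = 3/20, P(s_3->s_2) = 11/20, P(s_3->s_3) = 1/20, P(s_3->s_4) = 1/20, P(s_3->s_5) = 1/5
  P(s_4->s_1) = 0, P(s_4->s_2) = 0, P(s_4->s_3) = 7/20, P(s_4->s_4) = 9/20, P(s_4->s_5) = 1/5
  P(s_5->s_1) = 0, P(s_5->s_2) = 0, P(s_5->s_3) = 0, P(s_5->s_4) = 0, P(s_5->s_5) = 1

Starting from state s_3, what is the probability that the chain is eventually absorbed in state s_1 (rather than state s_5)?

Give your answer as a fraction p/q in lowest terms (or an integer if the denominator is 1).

Let a_i = P(absorbed in s_1 | start in state i).
Boundary conditions: a_s_1 = 1, a_s_5 = 0.
For each transient state i, a_i = sum_j P(i->j) * a_j:
  a_s_2 = 2/5*a_s_1 + 0*a_s_2 + 3/10*a_s_3 + 0*a_s_4 + 3/10*a_s_5
  a_s_3 = 3/20*a_s_1 + 11/20*a_s_2 + 1/20*a_s_3 + 1/20*a_s_4 + 1/5*a_s_5
  a_s_4 = 0*a_s_1 + 0*a_s_2 + 7/20*a_s_3 + 9/20*a_s_4 + 1/5*a_s_5

Substituting a_s_1 = 1 and a_s_5 = 0, rearrange to (I - Q) a = r where r[i] = P(i -> s_1):
  [1, -3/10, 0] . (a_s_2, a_s_3, a_s_4) = 2/5
  [-11/20, 19/20, -1/20] . (a_s_2, a_s_3, a_s_4) = 3/20
  [0, -7/20, 11/20] . (a_s_2, a_s_3, a_s_4) = 0

Solving yields:
  a_s_2 = 907/1657
  a_s_3 = 814/1657
  a_s_4 = 518/1657

Starting state is s_3, so the absorption probability is a_s_3 = 814/1657.

Answer: 814/1657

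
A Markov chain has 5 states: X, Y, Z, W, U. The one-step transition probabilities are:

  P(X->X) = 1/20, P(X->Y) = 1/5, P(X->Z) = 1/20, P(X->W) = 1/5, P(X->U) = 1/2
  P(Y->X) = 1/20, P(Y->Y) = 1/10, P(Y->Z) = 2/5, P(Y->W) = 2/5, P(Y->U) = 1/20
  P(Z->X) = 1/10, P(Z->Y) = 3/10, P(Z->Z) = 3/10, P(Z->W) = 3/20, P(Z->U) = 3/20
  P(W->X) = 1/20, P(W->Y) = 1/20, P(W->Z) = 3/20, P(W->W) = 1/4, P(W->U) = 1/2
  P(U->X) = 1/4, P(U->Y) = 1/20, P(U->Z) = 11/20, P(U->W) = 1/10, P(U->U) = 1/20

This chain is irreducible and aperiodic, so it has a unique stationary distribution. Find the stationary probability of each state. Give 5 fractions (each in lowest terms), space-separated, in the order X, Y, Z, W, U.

The stationary distribution satisfies pi = pi * P, i.e.:
  pi_X = 1/20*pi_X + 1/20*pi_Y + 1/10*pi_Z + 1/20*pi_W + 1/4*pi_U
  pi_Y = 1/5*pi_X + 1/10*pi_Y + 3/10*pi_Z + 1/20*pi_W + 1/20*pi_U
  pi_Z = 1/20*pi_X + 2/5*pi_Y + 3/10*pi_Z + 3/20*pi_W + 11/20*pi_U
  pi_W = 1/5*pi_X + 2/5*pi_Y + 3/20*pi_Z + 1/4*pi_W + 1/10*pi_U
  pi_U = 1/2*pi_X + 1/20*pi_Y + 3/20*pi_Z + 1/2*pi_W + 1/20*pi_U
with normalization: pi_X + pi_Y + pi_Z + pi_W + pi_U = 1.

Using the first 4 balance equations plus normalization, the linear system A*pi = b is:
  [-19/20, 1/20, 1/10, 1/20, 1/4] . pi = 0
  [1/5, -9/10, 3/10, 1/20, 1/20] . pi = 0
  [1/20, 2/5, -7/10, 3/20, 11/20] . pi = 0
  [1/5, 2/5, 3/20, -3/4, 1/10] . pi = 0
  [1, 1, 1, 1, 1] . pi = 1

Solving yields:
  pi_X = 3192/29005
  pi_Y = 30928/203035
  pi_Z = 63513/203035
  pi_W = 5881/29005
  pi_U = 45083/203035

Verification (pi * P):
  3192/29005*1/20 + 30928/203035*1/20 + 63513/203035*1/10 + 5881/29005*1/20 + 45083/203035*1/4 = 3192/29005 = pi_X  (ok)
  3192/29005*1/5 + 30928/203035*1/10 + 63513/203035*3/10 + 5881/29005*1/20 + 45083/203035*1/20 = 30928/203035 = pi_Y  (ok)
  3192/29005*1/20 + 30928/203035*2/5 + 63513/203035*3/10 + 5881/29005*3/20 + 45083/203035*11/20 = 63513/203035 = pi_Z  (ok)
  3192/29005*1/5 + 30928/203035*2/5 + 63513/203035*3/20 + 5881/29005*1/4 + 45083/203035*1/10 = 5881/29005 = pi_W  (ok)
  3192/29005*1/2 + 30928/203035*1/20 + 63513/203035*3/20 + 5881/29005*1/2 + 45083/203035*1/20 = 45083/203035 = pi_U  (ok)

Answer: 3192/29005 30928/203035 63513/203035 5881/29005 45083/203035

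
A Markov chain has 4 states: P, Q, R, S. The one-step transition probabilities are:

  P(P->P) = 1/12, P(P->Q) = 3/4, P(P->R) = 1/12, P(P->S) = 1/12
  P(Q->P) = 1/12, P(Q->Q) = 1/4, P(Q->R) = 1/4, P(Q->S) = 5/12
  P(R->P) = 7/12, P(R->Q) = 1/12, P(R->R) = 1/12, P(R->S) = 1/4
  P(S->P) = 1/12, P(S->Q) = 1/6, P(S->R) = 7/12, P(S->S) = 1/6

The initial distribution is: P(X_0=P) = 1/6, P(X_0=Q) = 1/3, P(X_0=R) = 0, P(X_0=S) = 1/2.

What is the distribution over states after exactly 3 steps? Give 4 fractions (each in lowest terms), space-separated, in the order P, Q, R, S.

Answer: 5/24 3371/10368 649/2592 83/384

Derivation:
Propagating the distribution step by step (d_{t+1} = d_t * P):
d_0 = (P=1/6, Q=1/3, R=0, S=1/2)
  d_1[P] = 1/6*1/12 + 1/3*1/12 + 0*7/12 + 1/2*1/12 = 1/12
  d_1[Q] = 1/6*3/4 + 1/3*1/4 + 0*1/12 + 1/2*1/6 = 7/24
  d_1[R] = 1/6*1/12 + 1/3*1/4 + 0*1/12 + 1/2*7/12 = 7/18
  d_1[S] = 1/6*1/12 + 1/3*5/12 + 0*1/4 + 1/2*1/6 = 17/72
d_1 = (P=1/12, Q=7/24, R=7/18, S=17/72)
  d_2[P] = 1/12*1/12 + 7/24*1/12 + 7/18*7/12 + 17/72*1/12 = 5/18
  d_2[Q] = 1/12*3/4 + 7/24*1/4 + 7/18*1/12 + 17/72*1/6 = 179/864
  d_2[R] = 1/12*1/12 + 7/24*1/4 + 7/18*1/12 + 17/72*7/12 = 1/4
  d_2[S] = 1/12*1/12 + 7/24*5/12 + 7/18*1/4 + 17/72*1/6 = 229/864
d_2 = (P=5/18, Q=179/864, R=1/4, S=229/864)
  d_3[P] = 5/18*1/12 + 179/864*1/12 + 1/4*7/12 + 229/864*1/12 = 5/24
  d_3[Q] = 5/18*3/4 + 179/864*1/4 + 1/4*1/12 + 229/864*1/6 = 3371/10368
  d_3[R] = 5/18*1/12 + 179/864*1/4 + 1/4*1/12 + 229/864*7/12 = 649/2592
  d_3[S] = 5/18*1/12 + 179/864*5/12 + 1/4*1/4 + 229/864*1/6 = 83/384
d_3 = (P=5/24, Q=3371/10368, R=649/2592, S=83/384)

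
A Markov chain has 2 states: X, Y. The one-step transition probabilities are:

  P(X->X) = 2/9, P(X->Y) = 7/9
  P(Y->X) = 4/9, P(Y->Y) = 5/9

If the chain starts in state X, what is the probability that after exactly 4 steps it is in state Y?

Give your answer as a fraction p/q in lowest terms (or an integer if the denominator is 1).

Answer: 4165/6561

Derivation:
Computing P^4 by repeated multiplication:
P^1 =
  X: [2/9, 7/9]
  Y: [4/9, 5/9]
P^2 =
  X: [32/81, 49/81]
  Y: [28/81, 53/81]
P^3 =
  X: [260/729, 469/729]
  Y: [268/729, 461/729]
P^4 =
  X: [2396/6561, 4165/6561]
  Y: [2380/6561, 4181/6561]

(P^4)[X -> Y] = 4165/6561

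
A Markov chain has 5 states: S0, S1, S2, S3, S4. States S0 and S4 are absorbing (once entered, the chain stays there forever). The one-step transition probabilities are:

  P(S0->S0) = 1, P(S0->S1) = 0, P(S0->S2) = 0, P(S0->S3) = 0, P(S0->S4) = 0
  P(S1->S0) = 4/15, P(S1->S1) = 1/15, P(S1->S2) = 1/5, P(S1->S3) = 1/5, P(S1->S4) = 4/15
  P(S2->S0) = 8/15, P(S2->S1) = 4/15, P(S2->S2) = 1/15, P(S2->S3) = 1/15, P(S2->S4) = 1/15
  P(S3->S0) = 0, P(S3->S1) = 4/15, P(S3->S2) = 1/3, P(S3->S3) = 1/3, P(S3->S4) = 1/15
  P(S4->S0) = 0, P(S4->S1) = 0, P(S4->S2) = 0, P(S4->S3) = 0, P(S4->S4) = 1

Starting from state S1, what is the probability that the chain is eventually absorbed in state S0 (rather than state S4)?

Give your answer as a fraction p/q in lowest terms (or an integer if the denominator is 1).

Answer: 10/17

Derivation:
Let a_i = P(absorbed in S0 | start in state i).
Boundary conditions: a_S0 = 1, a_S4 = 0.
For each transient state i, a_i = sum_j P(i->j) * a_j:
  a_S1 = 4/15*a_S0 + 1/15*a_S1 + 1/5*a_S2 + 1/5*a_S3 + 4/15*a_S4
  a_S2 = 8/15*a_S0 + 4/15*a_S1 + 1/15*a_S2 + 1/15*a_S3 + 1/15*a_S4
  a_S3 = 0*a_S0 + 4/15*a_S1 + 1/3*a_S2 + 1/3*a_S3 + 1/15*a_S4

Substituting a_S0 = 1 and a_S4 = 0, rearrange to (I - Q) a = r where r[i] = P(i -> S0):
  [14/15, -1/5, -1/5] . (a_S1, a_S2, a_S3) = 4/15
  [-4/15, 14/15, -1/15] . (a_S1, a_S2, a_S3) = 8/15
  [-4/15, -1/3, 2/3] . (a_S1, a_S2, a_S3) = 0

Solving yields:
  a_S1 = 10/17
  a_S2 = 40/51
  a_S3 = 32/51

Starting state is S1, so the absorption probability is a_S1 = 10/17.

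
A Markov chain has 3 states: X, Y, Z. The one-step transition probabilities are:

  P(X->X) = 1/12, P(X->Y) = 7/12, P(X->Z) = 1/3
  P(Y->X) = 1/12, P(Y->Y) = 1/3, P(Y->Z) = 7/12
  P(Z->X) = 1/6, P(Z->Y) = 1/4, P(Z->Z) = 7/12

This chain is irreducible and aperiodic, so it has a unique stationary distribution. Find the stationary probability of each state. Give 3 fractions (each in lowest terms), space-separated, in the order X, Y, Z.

The stationary distribution satisfies pi = pi * P, i.e.:
  pi_X = 1/12*pi_X + 1/12*pi_Y + 1/6*pi_Z
  pi_Y = 7/12*pi_X + 1/3*pi_Y + 1/4*pi_Z
  pi_Z = 1/3*pi_X + 7/12*pi_Y + 7/12*pi_Z
with normalization: pi_X + pi_Y + pi_Z = 1.

Using the first 2 balance equations plus normalization, the linear system A*pi = b is:
  [-11/12, 1/12, 1/6] . pi = 0
  [7/12, -2/3, 1/4] . pi = 0
  [1, 1, 1] . pi = 1

Solving yields:
  pi_X = 19/147
  pi_Y = 47/147
  pi_Z = 27/49

Verification (pi * P):
  19/147*1/12 + 47/147*1/12 + 27/49*1/6 = 19/147 = pi_X  (ok)
  19/147*7/12 + 47/147*1/3 + 27/49*1/4 = 47/147 = pi_Y  (ok)
  19/147*1/3 + 47/147*7/12 + 27/49*7/12 = 27/49 = pi_Z  (ok)

Answer: 19/147 47/147 27/49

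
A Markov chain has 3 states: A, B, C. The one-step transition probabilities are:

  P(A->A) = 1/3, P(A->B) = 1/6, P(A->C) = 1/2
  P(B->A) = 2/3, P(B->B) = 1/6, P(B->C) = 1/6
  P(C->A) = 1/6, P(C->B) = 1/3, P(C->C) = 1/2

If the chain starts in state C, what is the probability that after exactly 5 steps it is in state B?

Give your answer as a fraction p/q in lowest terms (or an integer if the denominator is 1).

Computing P^5 by repeated multiplication:
P^1 =
  A: [1/3, 1/6, 1/2]
  B: [2/3, 1/6, 1/6]
  C: [1/6, 1/3, 1/2]
P^2 =
  A: [11/36, 1/4, 4/9]
  B: [13/36, 7/36, 4/9]
  C: [13/36, 1/4, 7/18]
P^3 =
  A: [37/108, 13/54, 5/12]
  B: [35/108, 13/54, 47/108]
  C: [19/54, 25/108, 5/12]
P^4 =
  A: [223/648, 17/72, 34/81]
  B: [221/648, 155/648, 34/81]
  C: [221/648, 17/72, 137/324]
P^5 =
  A: [665/1944, 115/486, 91/216]
  B: [667/1944, 115/486, 817/1944]
  C: [83/243, 461/1944, 91/216]

(P^5)[C -> B] = 461/1944

Answer: 461/1944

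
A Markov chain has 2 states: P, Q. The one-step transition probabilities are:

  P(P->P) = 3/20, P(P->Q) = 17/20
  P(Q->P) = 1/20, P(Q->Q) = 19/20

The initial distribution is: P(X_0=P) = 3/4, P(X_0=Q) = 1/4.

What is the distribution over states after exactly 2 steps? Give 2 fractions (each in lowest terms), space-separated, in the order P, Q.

Propagating the distribution step by step (d_{t+1} = d_t * P):
d_0 = (P=3/4, Q=1/4)
  d_1[P] = 3/4*3/20 + 1/4*1/20 = 1/8
  d_1[Q] = 3/4*17/20 + 1/4*19/20 = 7/8
d_1 = (P=1/8, Q=7/8)
  d_2[P] = 1/8*3/20 + 7/8*1/20 = 1/16
  d_2[Q] = 1/8*17/20 + 7/8*19/20 = 15/16
d_2 = (P=1/16, Q=15/16)

Answer: 1/16 15/16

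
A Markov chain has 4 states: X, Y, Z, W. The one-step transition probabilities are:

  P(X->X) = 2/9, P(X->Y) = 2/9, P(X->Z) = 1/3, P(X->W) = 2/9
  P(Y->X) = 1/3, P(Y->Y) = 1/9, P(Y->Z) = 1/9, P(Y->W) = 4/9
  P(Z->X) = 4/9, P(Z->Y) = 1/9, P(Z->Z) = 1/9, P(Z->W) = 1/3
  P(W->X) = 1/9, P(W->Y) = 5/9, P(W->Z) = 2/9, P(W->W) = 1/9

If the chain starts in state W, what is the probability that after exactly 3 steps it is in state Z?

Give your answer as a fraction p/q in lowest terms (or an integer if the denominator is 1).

Computing P^3 by repeated multiplication:
P^1 =
  X: [2/9, 2/9, 1/3, 2/9]
  Y: [1/3, 1/9, 1/9, 4/9]
  Z: [4/9, 1/9, 1/9, 1/3]
  W: [1/9, 5/9, 2/9, 1/9]
P^2 =
  X: [8/27, 19/81, 5/27, 23/81]
  Y: [17/81, 28/81, 19/81, 17/81]
  Z: [2/9, 25/81, 20/81, 2/9]
  W: [26/81, 14/81, 4/27, 29/81]
P^3 =
  X: [188/729, 197/729, 152/729, 64/243]
  Y: [211/729, 166/729, 44/243, 220/729]
  Z: [209/729, 19/81, 5/27, 214/729]
  W: [19/81, 223/729, 2/9, 173/729]

(P^3)[W -> Z] = 2/9

Answer: 2/9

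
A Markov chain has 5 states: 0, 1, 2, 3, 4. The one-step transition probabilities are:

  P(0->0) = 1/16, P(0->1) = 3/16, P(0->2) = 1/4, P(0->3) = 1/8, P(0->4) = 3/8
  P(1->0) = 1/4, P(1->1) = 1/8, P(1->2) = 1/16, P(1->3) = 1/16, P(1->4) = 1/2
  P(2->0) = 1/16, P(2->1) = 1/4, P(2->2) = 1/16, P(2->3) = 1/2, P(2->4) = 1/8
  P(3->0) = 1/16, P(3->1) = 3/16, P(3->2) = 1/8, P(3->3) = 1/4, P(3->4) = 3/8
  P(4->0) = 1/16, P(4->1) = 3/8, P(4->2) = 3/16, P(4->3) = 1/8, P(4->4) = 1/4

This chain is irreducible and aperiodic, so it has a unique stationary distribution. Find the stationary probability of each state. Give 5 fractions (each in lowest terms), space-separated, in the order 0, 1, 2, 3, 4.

Answer: 1489/13786 1673/6893 934/6893 2531/13786 2276/6893

Derivation:
The stationary distribution satisfies pi = pi * P, i.e.:
  pi_0 = 1/16*pi_0 + 1/4*pi_1 + 1/16*pi_2 + 1/16*pi_3 + 1/16*pi_4
  pi_1 = 3/16*pi_0 + 1/8*pi_1 + 1/4*pi_2 + 3/16*pi_3 + 3/8*pi_4
  pi_2 = 1/4*pi_0 + 1/16*pi_1 + 1/16*pi_2 + 1/8*pi_3 + 3/16*pi_4
  pi_3 = 1/8*pi_0 + 1/16*pi_1 + 1/2*pi_2 + 1/4*pi_3 + 1/8*pi_4
  pi_4 = 3/8*pi_0 + 1/2*pi_1 + 1/8*pi_2 + 3/8*pi_3 + 1/4*pi_4
with normalization: pi_0 + pi_1 + pi_2 + pi_3 + pi_4 = 1.

Using the first 4 balance equations plus normalization, the linear system A*pi = b is:
  [-15/16, 1/4, 1/16, 1/16, 1/16] . pi = 0
  [3/16, -7/8, 1/4, 3/16, 3/8] . pi = 0
  [1/4, 1/16, -15/16, 1/8, 3/16] . pi = 0
  [1/8, 1/16, 1/2, -3/4, 1/8] . pi = 0
  [1, 1, 1, 1, 1] . pi = 1

Solving yields:
  pi_0 = 1489/13786
  pi_1 = 1673/6893
  pi_2 = 934/6893
  pi_3 = 2531/13786
  pi_4 = 2276/6893

Verification (pi * P):
  1489/13786*1/16 + 1673/6893*1/4 + 934/6893*1/16 + 2531/13786*1/16 + 2276/6893*1/16 = 1489/13786 = pi_0  (ok)
  1489/13786*3/16 + 1673/6893*1/8 + 934/6893*1/4 + 2531/13786*3/16 + 2276/6893*3/8 = 1673/6893 = pi_1  (ok)
  1489/13786*1/4 + 1673/6893*1/16 + 934/6893*1/16 + 2531/13786*1/8 + 2276/6893*3/16 = 934/6893 = pi_2  (ok)
  1489/13786*1/8 + 1673/6893*1/16 + 934/6893*1/2 + 2531/13786*1/4 + 2276/6893*1/8 = 2531/13786 = pi_3  (ok)
  1489/13786*3/8 + 1673/6893*1/2 + 934/6893*1/8 + 2531/13786*3/8 + 2276/6893*1/4 = 2276/6893 = pi_4  (ok)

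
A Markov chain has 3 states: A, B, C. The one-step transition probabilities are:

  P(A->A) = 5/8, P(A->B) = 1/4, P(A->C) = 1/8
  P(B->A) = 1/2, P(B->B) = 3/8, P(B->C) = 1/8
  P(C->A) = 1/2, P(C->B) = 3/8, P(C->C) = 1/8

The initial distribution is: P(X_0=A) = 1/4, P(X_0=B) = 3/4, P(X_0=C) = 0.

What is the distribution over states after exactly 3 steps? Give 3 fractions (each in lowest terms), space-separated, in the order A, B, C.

Propagating the distribution step by step (d_{t+1} = d_t * P):
d_0 = (A=1/4, B=3/4, C=0)
  d_1[A] = 1/4*5/8 + 3/4*1/2 + 0*1/2 = 17/32
  d_1[B] = 1/4*1/4 + 3/4*3/8 + 0*3/8 = 11/32
  d_1[C] = 1/4*1/8 + 3/4*1/8 + 0*1/8 = 1/8
d_1 = (A=17/32, B=11/32, C=1/8)
  d_2[A] = 17/32*5/8 + 11/32*1/2 + 1/8*1/2 = 145/256
  d_2[B] = 17/32*1/4 + 11/32*3/8 + 1/8*3/8 = 79/256
  d_2[C] = 17/32*1/8 + 11/32*1/8 + 1/8*1/8 = 1/8
d_2 = (A=145/256, B=79/256, C=1/8)
  d_3[A] = 145/256*5/8 + 79/256*1/2 + 1/8*1/2 = 1169/2048
  d_3[B] = 145/256*1/4 + 79/256*3/8 + 1/8*3/8 = 623/2048
  d_3[C] = 145/256*1/8 + 79/256*1/8 + 1/8*1/8 = 1/8
d_3 = (A=1169/2048, B=623/2048, C=1/8)

Answer: 1169/2048 623/2048 1/8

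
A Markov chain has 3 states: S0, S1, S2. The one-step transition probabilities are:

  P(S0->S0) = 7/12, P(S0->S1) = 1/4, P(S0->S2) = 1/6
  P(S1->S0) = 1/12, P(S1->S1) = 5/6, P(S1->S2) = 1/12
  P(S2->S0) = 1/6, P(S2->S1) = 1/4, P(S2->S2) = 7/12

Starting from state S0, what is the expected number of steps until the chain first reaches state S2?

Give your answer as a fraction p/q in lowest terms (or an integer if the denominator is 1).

Answer: 60/7

Derivation:
Let h_i = expected steps to first reach S2 from state i.
Boundary: h_S2 = 0.
First-step equations for the other states:
  h_S0 = 1 + 7/12*h_S0 + 1/4*h_S1 + 1/6*h_S2
  h_S1 = 1 + 1/12*h_S0 + 5/6*h_S1 + 1/12*h_S2

Substituting h_S2 = 0 and rearranging gives the linear system (I - Q) h = 1:
  [5/12, -1/4] . (h_S0, h_S1) = 1
  [-1/12, 1/6] . (h_S0, h_S1) = 1

Solving yields:
  h_S0 = 60/7
  h_S1 = 72/7

Starting state is S0, so the expected hitting time is h_S0 = 60/7.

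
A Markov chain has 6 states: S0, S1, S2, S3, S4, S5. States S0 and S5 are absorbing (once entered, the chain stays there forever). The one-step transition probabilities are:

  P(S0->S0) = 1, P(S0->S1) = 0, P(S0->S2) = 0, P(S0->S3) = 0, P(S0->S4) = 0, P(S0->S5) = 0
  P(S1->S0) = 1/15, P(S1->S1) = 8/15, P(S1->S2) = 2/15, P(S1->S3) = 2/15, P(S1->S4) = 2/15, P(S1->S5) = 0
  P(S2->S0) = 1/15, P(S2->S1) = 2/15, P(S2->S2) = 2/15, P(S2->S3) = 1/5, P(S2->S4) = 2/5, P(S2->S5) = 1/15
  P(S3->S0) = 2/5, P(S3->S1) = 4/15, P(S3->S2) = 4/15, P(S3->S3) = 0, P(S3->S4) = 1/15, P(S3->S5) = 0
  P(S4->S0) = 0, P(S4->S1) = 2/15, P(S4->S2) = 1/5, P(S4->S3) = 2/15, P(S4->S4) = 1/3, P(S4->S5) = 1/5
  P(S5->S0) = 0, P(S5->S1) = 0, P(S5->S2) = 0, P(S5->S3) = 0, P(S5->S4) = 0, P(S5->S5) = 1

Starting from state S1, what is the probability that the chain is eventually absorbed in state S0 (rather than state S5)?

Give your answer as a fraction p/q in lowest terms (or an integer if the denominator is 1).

Answer: 4233/6599

Derivation:
Let a_i = P(absorbed in S0 | start in state i).
Boundary conditions: a_S0 = 1, a_S5 = 0.
For each transient state i, a_i = sum_j P(i->j) * a_j:
  a_S1 = 1/15*a_S0 + 8/15*a_S1 + 2/15*a_S2 + 2/15*a_S3 + 2/15*a_S4 + 0*a_S5
  a_S2 = 1/15*a_S0 + 2/15*a_S1 + 2/15*a_S2 + 1/5*a_S3 + 2/5*a_S4 + 1/15*a_S5
  a_S3 = 2/5*a_S0 + 4/15*a_S1 + 4/15*a_S2 + 0*a_S3 + 1/15*a_S4 + 0*a_S5
  a_S4 = 0*a_S0 + 2/15*a_S1 + 1/5*a_S2 + 2/15*a_S3 + 1/3*a_S4 + 1/5*a_S5

Substituting a_S0 = 1 and a_S5 = 0, rearrange to (I - Q) a = r where r[i] = P(i -> S0):
  [7/15, -2/15, -2/15, -2/15] . (a_S1, a_S2, a_S3, a_S4) = 1/15
  [-2/15, 13/15, -1/5, -2/5] . (a_S1, a_S2, a_S3, a_S4) = 1/15
  [-4/15, -4/15, 1, -1/15] . (a_S1, a_S2, a_S3, a_S4) = 2/5
  [-2/15, -1/5, -2/15, 2/3] . (a_S1, a_S2, a_S3, a_S4) = 0

Solving yields:
  a_S1 = 4233/6599
  a_S2 = 3650/6599
  a_S3 = 4937/6599
  a_S4 = 2929/6599

Starting state is S1, so the absorption probability is a_S1 = 4233/6599.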